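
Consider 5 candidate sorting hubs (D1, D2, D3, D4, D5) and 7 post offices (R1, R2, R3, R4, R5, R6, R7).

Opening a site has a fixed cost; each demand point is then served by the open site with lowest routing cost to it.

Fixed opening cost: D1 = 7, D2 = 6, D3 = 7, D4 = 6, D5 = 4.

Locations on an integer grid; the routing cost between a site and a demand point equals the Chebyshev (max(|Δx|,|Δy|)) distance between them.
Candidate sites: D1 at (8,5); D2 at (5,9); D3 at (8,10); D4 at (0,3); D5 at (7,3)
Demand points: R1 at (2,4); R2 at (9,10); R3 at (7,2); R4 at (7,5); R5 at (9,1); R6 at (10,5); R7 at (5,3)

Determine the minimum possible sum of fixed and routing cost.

26

Open {D5}: assign each demand point to its cheapest open site.
  R1→D5 5, R2→D5 7, R3→D5 1, R4→D5 2, R5→D5 2, R6→D5 3, R7→D5 2
  routing cost 22, fixed 4 → total 26.
Compare {D3, D5}: routing cost 16 + fixed 11 = 27.
Compare {D1, D5}: routing cost 18 + fixed 11 = 29.
Compare {D2, D5}: routing cost 19 + fixed 10 = 29.
All other subsets cost ≥ 27. Minimum total cost: 26.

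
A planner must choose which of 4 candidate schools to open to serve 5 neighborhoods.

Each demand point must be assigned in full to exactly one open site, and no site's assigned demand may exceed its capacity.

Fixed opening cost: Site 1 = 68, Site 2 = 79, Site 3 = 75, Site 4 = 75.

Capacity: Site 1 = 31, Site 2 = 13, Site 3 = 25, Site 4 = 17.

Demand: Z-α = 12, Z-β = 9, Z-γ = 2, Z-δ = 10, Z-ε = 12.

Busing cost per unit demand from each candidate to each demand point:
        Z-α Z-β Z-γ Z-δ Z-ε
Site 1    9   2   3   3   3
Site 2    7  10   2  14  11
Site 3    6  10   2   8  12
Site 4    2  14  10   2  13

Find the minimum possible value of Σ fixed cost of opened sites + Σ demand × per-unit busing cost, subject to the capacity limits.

271

Open {Site 1, Site 4}; cheapest assignment that respects the capacities:
  Site 1 (cap 31, load 31): Z-β, Z-δ, Z-ε — cost 9×2 + 10×3 + 12×3 = 84
  Site 4 (cap 17, load 14): Z-α, Z-γ — cost 12×2 + 2×10 = 44
  Shipping 128, fixed 143 → total 271.
  Any other capacity-feasible assignment to {Site 1, Site 4} ships for at least 128.
Compare {Site 1, Site 3}: its best feasible assignment gives total 303.
Compare {Site 1, Site 3, Site 4}: its best feasible assignment gives total 330.
Every other set of open sites that can feasibly serve all demand totals ≥ 303 even under its best assignment. Minimum: 271.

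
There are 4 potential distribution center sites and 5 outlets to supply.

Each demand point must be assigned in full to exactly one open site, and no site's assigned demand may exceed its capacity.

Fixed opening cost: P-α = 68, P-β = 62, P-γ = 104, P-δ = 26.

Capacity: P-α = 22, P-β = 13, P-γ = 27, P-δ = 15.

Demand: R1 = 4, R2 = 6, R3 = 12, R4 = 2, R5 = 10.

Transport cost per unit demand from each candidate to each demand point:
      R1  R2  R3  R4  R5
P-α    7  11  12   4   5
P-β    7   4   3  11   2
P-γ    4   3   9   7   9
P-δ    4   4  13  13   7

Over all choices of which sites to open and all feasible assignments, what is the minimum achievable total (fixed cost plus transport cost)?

Open {P-α, P-β, P-δ}; cheapest assignment that respects the capacities:
  P-α (cap 22, load 12): R4, R5 — cost 2×4 + 10×5 = 58
  P-β (cap 13, load 12): R3 — cost 12×3 = 36
  P-δ (cap 15, load 10): R1, R2 — cost 4×4 + 6×4 = 40
  Shipping 134, fixed 156 → total 290.
  Any other capacity-feasible assignment to {P-α, P-β, P-δ} ships for at least 134.
Compare {P-α, P-β}: its best feasible assignment gives total 318.
Compare {P-β, P-γ}: its best feasible assignment gives total 340.
Every other set of open sites that can feasibly serve all demand totals ≥ 318 even under its best assignment. Minimum: 290.

290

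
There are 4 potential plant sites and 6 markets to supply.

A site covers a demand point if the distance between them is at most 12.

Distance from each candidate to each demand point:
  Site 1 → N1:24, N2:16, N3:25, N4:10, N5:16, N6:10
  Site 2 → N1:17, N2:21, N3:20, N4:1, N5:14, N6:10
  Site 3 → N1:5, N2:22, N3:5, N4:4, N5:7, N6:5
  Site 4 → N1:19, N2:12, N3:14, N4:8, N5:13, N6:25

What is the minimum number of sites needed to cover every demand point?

Coverage sets (demand points within 12 of each site):
  Site 1: {N4, N6}
  Site 2: {N4, N6}
  Site 3: {N1, N3, N4, N5, N6}
  Site 4: {N2, N4}
No single site covers all 6 demand points.
But {Site 3, Site 4} covers everything, so the minimum is 2.

2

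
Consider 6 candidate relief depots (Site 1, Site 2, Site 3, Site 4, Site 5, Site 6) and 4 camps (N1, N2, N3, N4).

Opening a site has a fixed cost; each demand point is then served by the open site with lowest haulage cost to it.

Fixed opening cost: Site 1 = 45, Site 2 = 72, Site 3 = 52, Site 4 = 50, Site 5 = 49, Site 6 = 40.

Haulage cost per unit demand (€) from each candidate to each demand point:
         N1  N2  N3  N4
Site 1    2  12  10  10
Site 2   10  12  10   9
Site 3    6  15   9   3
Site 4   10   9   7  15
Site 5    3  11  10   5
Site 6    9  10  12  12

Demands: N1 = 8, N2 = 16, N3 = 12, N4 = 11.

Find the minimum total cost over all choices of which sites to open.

406

Open {Site 4, Site 5}: assign each demand point to its cheapest open site.
  N1→Site 5 8×3=24, N2→Site 4 16×9=144, N3→Site 4 12×7=84, N4→Site 5 11×5=55
  haulage cost 307, fixed 99 → total 406.
Compare {Site 3, Site 4}: haulage cost 309 + fixed 102 = 411.
Compare {Site 5}: haulage cost 375 + fixed 49 = 424.
Compare {Site 1, Site 3, Site 4}: haulage cost 277 + fixed 147 = 424.
All other subsets cost ≥ 411. Minimum total cost: 406.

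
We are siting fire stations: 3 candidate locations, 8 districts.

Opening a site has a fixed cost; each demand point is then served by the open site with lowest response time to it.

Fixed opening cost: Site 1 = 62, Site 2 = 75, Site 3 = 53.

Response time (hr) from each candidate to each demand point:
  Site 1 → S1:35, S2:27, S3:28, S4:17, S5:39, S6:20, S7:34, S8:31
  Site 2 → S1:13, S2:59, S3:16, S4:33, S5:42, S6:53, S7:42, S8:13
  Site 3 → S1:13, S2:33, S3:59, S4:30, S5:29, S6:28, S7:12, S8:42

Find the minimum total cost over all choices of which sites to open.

Open {Site 1, Site 3}: assign each demand point to its cheapest open site.
  S1→Site 3 13, S2→Site 1 27, S3→Site 1 28, S4→Site 1 17, S5→Site 3 29, S6→Site 1 20, S7→Site 3 12, S8→Site 1 31
  response time 177, fixed 115 → total 292.
Compare {Site 1}: response time 231 + fixed 62 = 293.
Compare {Site 3}: response time 246 + fixed 53 = 299.
Compare {Site 2, Site 3}: response time 174 + fixed 128 = 302.
All other subsets cost ≥ 293. Minimum total cost: 292.

292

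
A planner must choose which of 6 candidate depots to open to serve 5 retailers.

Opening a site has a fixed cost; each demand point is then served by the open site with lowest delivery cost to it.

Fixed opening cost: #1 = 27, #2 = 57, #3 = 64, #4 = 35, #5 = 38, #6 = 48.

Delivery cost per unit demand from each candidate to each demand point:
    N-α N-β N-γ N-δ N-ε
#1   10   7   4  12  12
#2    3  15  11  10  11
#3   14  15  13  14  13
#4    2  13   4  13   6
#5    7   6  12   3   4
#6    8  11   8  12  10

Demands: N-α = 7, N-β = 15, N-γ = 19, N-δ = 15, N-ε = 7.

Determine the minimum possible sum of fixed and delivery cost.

326

Open {#4, #5}: assign each demand point to its cheapest open site.
  N-α→#4 7×2=14, N-β→#5 15×6=90, N-γ→#4 19×4=76, N-δ→#5 15×3=45, N-ε→#5 7×4=28
  delivery cost 253, fixed 73 → total 326.
Compare {#1, #5}: delivery cost 288 + fixed 65 = 353.
Compare {#1, #4, #5}: delivery cost 253 + fixed 100 = 353.
Compare {#4, #5, #6}: delivery cost 253 + fixed 121 = 374.
All other subsets cost ≥ 353. Minimum total cost: 326.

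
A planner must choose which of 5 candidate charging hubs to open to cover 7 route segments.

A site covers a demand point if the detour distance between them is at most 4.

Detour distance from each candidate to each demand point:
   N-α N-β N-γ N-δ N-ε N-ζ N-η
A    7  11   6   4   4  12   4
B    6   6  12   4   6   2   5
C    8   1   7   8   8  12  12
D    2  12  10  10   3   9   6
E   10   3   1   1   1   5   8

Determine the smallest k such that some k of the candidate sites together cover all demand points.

Coverage sets (demand points within 4 of each site):
  A: {N-δ, N-ε, N-η}
  B: {N-δ, N-ζ}
  C: {N-β}
  D: {N-α, N-ε}
  E: {N-β, N-γ, N-δ, N-ε}
No 3 sites suffice: every size-3 union leaves at least one demand point uncovered.
But {A, B, D, E} covers everything, so the minimum is 4.

4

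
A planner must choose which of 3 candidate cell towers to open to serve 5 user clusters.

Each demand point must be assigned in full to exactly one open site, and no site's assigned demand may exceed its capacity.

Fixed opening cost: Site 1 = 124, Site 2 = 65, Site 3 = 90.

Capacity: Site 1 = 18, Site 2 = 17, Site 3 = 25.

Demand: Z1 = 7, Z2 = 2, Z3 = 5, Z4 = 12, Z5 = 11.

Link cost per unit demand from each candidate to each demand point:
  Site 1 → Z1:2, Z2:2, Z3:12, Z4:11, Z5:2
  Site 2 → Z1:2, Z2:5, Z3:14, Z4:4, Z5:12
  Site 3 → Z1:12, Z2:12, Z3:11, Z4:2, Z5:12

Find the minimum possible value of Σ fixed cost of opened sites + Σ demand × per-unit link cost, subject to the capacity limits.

353

Open {Site 1, Site 3}; cheapest assignment that respects the capacities:
  Site 1 (cap 18, load 18): Z1, Z5 — cost 7×2 + 11×2 = 36
  Site 3 (cap 25, load 19): Z2, Z3, Z4 — cost 2×12 + 5×11 + 12×2 = 103
  Shipping 139, fixed 214 → total 353.
  Any other capacity-feasible assignment to {Site 1, Site 3} ships for at least 139.
Compare {Site 1, Site 2, Site 3}: its best feasible assignment gives total 398.
Compare {Site 2, Site 3}: its best feasible assignment gives total 405.
Every other set of open sites that can feasibly serve all demand totals ≥ 398 even under its best assignment. Minimum: 353.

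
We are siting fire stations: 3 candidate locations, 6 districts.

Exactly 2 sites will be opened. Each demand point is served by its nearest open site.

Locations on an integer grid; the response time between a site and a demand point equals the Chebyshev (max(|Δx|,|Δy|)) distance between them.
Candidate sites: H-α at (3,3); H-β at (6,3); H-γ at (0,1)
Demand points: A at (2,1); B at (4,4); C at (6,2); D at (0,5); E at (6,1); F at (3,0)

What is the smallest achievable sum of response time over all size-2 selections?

12

Open {H-α, H-β}.
  A→H-α 2, B→H-α 1, C→H-β 1, D→H-α 3, E→H-β 2, F→H-α 3  ⇒ total 12.
Compare {H-β, H-γ}: total 14.
Compare {H-α, H-γ}: total 15.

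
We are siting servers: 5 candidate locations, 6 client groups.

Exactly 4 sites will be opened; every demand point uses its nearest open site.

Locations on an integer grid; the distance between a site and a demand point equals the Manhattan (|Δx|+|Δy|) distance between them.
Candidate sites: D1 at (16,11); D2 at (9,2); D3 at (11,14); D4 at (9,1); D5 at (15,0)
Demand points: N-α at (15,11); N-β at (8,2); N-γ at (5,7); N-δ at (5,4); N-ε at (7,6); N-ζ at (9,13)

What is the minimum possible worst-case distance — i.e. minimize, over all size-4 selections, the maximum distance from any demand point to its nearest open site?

Open {D1, D2, D3, D4}.
  Farthest demand point is N-γ at distance 9 (to D2); all others are ≤ 9.
With {D1, D2, D3, D5} the worst case is 9.
With {D1, D2, D4, D5} the worst case is 9.
No size-4 selection achieves below 9.

9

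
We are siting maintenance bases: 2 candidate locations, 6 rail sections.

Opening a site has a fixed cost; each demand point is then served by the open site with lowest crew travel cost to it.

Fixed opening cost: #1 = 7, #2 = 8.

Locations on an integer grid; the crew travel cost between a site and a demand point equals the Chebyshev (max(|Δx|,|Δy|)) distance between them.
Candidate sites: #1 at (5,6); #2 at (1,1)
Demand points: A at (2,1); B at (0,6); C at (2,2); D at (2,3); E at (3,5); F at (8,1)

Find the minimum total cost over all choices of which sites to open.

28

Open {#2}: assign each demand point to its cheapest open site.
  A→#2 1, B→#2 5, C→#2 1, D→#2 2, E→#2 4, F→#2 7
  crew travel cost 20, fixed 8 → total 28.
Compare {#1}: crew travel cost 24 + fixed 7 = 31.
Compare {#1, #2}: crew travel cost 16 + fixed 15 = 31.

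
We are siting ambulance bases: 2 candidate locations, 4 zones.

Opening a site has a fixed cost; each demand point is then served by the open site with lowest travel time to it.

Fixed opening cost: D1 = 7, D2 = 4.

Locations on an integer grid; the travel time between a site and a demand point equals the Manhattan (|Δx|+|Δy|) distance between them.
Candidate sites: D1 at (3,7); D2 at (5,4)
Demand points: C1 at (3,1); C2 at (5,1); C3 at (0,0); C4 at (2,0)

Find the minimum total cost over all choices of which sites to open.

28

Open {D2}: assign each demand point to its cheapest open site.
  C1→D2 5, C2→D2 3, C3→D2 9, C4→D2 7
  travel time 24, fixed 4 → total 28.
Compare {D1, D2}: travel time 24 + fixed 11 = 35.
Compare {D1}: travel time 32 + fixed 7 = 39.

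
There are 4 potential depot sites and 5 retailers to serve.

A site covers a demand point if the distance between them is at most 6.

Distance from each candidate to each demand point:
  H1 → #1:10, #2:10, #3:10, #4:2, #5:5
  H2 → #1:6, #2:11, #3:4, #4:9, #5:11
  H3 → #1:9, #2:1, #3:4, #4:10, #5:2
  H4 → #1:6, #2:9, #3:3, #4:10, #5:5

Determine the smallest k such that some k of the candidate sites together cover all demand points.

3

Coverage sets (demand points within 6 of each site):
  H1: {#4, #5}
  H2: {#1, #3}
  H3: {#2, #3, #5}
  H4: {#1, #3, #5}
No 2 sites suffice: every size-2 union leaves at least one demand point uncovered.
But {H1, H2, H3} covers everything, so the minimum is 3.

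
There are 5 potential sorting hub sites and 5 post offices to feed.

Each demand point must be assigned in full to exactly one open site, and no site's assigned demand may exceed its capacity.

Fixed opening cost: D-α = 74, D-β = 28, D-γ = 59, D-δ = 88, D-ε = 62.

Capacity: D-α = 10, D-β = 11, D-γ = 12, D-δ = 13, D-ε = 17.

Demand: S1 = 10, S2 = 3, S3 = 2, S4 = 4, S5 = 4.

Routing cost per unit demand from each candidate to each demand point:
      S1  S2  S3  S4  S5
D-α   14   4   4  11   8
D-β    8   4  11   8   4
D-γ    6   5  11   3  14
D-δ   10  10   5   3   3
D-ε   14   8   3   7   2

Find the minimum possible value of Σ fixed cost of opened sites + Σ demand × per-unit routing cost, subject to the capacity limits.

229

Open {D-β, D-γ}; cheapest assignment that respects the capacities:
  D-β (cap 11, load 11): S2, S4, S5 — cost 3×4 + 4×8 + 4×4 = 60
  D-γ (cap 12, load 12): S1, S3 — cost 10×6 + 2×11 = 82
  Shipping 142, fixed 87 → total 229.
  Any other capacity-feasible assignment to {D-β, D-γ} ships for at least 142.
Compare {D-β, D-ε}: its best feasible assignment gives total 236.
Compare {D-γ, D-ε}: its best feasible assignment gives total 247.
Every other set of open sites that can feasibly serve all demand totals ≥ 236 even under its best assignment. Minimum: 229.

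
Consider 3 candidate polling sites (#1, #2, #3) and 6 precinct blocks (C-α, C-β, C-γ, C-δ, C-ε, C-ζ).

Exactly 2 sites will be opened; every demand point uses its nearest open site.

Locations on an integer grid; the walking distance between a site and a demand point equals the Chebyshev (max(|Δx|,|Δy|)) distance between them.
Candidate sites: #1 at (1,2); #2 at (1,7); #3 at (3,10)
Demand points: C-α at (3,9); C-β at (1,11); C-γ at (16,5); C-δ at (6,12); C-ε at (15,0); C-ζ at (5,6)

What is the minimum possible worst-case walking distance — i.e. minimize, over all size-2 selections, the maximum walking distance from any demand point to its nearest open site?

Open {#1, #3}.
  Farthest demand point is C-γ at walking distance 13 (to #3); all others are ≤ 13.
With {#2, #3} the worst case is 13.
With {#1, #2} the worst case is 15.
No size-2 selection achieves below 13.

13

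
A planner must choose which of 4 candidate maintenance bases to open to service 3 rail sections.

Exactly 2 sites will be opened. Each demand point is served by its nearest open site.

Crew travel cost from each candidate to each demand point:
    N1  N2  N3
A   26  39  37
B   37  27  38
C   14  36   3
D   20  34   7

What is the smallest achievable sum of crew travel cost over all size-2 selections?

Open {B, C}.
  N1→C 14, N2→B 27, N3→C 3  ⇒ total 44.
Compare {C, D}: total 51.
Compare {A, C}: total 53.
No size-2 selection does better; minimum is 44.

44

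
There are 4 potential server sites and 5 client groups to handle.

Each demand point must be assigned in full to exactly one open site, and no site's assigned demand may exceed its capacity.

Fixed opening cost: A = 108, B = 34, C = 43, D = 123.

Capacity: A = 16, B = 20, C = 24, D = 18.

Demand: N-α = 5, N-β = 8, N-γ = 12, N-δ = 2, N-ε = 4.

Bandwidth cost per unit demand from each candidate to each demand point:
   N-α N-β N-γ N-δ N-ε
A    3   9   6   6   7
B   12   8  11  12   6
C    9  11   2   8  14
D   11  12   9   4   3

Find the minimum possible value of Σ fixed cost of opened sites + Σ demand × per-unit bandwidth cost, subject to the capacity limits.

250

Open {B, C}; cheapest assignment that respects the capacities:
  B (cap 20, load 12): N-β, N-ε — cost 8×8 + 4×6 = 88
  C (cap 24, load 19): N-α, N-γ, N-δ — cost 5×9 + 12×2 + 2×8 = 85
  Shipping 173, fixed 77 → total 250.
  Any other capacity-feasible assignment to {B, C} ships for at least 173.
Compare {A, C}: its best feasible assignment gives total 318.
Compare {A, B, C}: its best feasible assignment gives total 324.
Every other set of open sites that can feasibly serve all demand totals ≥ 318 even under its best assignment. Minimum: 250.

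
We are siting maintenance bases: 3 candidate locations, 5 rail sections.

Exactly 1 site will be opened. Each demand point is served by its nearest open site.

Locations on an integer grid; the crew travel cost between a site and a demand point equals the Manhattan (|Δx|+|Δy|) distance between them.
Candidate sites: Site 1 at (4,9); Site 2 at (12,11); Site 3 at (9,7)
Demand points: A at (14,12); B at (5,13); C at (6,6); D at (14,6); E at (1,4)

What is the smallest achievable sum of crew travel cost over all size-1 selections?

Open {Site 3}.
  A→Site 3 10, B→Site 3 10, C→Site 3 4, D→Site 3 6, E→Site 3 11  ⇒ total 41.
Compare {Site 1}: total 44.
Compare {Site 2}: total 48.

41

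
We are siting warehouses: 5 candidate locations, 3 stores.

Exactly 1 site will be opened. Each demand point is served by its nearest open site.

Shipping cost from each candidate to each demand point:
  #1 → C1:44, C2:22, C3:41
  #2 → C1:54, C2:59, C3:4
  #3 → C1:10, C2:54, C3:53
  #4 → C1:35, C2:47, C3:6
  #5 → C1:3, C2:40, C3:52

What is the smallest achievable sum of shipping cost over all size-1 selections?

Open {#4}.
  C1→#4 35, C2→#4 47, C3→#4 6  ⇒ total 88.
Compare {#5}: total 95.
Compare {#1}: total 107.
No size-1 selection does better; minimum is 88.

88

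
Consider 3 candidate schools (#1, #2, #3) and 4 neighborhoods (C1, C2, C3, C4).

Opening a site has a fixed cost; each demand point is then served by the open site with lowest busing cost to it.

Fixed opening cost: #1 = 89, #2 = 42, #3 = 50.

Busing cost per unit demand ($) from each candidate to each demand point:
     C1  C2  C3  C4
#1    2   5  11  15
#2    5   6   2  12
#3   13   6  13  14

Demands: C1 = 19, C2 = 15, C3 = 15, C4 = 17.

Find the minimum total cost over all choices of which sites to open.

461

Open {#2}: assign each demand point to its cheapest open site.
  C1→#2 19×5=95, C2→#2 15×6=90, C3→#2 15×2=30, C4→#2 17×12=204
  busing cost 419, fixed 42 → total 461.
Compare {#1, #2}: busing cost 347 + fixed 131 = 478.
Compare {#2, #3}: busing cost 419 + fixed 92 = 511.
Compare {#1, #2, #3}: busing cost 347 + fixed 181 = 528.
All other subsets cost ≥ 478. Minimum total cost: 461.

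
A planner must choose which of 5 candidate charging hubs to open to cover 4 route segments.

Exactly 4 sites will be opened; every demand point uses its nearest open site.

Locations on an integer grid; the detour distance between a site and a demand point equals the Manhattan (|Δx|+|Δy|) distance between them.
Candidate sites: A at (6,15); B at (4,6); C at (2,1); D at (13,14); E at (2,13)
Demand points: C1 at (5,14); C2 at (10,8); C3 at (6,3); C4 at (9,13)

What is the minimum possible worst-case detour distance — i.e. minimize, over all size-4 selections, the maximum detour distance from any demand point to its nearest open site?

Open {A, B, C, D}.
  Farthest demand point is C2 at detour distance 8 (to B); all others are ≤ 8.
With {A, B, C, E} the worst case is 8.
With {A, B, D, E} the worst case is 8.
No size-4 selection achieves below 8.

8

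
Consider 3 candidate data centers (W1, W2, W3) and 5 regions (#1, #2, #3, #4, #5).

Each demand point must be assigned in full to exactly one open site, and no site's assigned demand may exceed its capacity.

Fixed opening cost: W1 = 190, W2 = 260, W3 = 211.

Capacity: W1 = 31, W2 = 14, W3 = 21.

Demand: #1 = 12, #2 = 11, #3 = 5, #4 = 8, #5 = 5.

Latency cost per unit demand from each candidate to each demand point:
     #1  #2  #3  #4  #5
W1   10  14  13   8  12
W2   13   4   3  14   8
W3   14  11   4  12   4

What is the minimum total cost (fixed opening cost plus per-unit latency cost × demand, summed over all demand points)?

Open {W1, W3}; cheapest assignment that respects the capacities:
  W1 (cap 31, load 20): #1, #4 — cost 12×10 + 8×8 = 184
  W3 (cap 21, load 21): #2, #3, #5 — cost 11×11 + 5×4 + 5×4 = 161
  Shipping 345, fixed 401 → total 746.
  Any other capacity-feasible assignment to {W1, W3} ships for at least 345.
Compare {W1, W2}: its best feasible assignment gives total 803.
Compare {W1, W2, W3}: its best feasible assignment gives total 929.
Every other set of open sites that can feasibly serve all demand totals ≥ 803 even under its best assignment. Minimum: 746.

746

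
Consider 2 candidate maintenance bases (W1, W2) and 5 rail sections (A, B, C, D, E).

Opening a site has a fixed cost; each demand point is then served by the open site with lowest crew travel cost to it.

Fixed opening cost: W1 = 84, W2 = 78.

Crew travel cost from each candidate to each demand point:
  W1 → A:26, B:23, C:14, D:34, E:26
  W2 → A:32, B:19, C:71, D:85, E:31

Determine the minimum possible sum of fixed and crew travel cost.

Open {W1}: assign each demand point to its cheapest open site.
  A→W1 26, B→W1 23, C→W1 14, D→W1 34, E→W1 26
  crew travel cost 123, fixed 84 → total 207.
Compare {W1, W2}: crew travel cost 119 + fixed 162 = 281.
Compare {W2}: crew travel cost 238 + fixed 78 = 316.

207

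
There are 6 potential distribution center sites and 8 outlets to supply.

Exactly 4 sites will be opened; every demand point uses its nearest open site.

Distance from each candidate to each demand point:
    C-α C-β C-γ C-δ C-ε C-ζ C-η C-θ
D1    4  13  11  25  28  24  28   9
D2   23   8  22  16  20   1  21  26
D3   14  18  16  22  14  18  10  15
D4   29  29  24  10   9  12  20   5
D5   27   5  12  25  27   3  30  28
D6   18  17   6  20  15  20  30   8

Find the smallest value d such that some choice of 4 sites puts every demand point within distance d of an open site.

Open {D1, D2, D3, D4}.
  Farthest demand point is C-γ at distance 11 (to D1); all others are ≤ 11.
With {D1, D3, D4, D5} the worst case is 11.
With {D1, D3, D4, D6} the worst case is 13.
No size-4 selection achieves below 11.

11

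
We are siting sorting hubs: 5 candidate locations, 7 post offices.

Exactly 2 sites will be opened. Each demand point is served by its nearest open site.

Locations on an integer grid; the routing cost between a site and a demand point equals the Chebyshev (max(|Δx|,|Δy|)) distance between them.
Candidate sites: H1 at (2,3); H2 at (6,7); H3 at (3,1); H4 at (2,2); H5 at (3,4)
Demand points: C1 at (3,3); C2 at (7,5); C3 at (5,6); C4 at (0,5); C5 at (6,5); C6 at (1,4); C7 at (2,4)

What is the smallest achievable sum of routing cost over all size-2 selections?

10

Open {H1, H2}.
  C1→H1 1, C2→H2 2, C3→H2 1, C4→H1 2, C5→H2 2, C6→H1 1, C7→H1 1  ⇒ total 10.
Compare {H2, H5}: total 12.
Compare {H2, H4}: total 13.
No size-2 selection does better; minimum is 10.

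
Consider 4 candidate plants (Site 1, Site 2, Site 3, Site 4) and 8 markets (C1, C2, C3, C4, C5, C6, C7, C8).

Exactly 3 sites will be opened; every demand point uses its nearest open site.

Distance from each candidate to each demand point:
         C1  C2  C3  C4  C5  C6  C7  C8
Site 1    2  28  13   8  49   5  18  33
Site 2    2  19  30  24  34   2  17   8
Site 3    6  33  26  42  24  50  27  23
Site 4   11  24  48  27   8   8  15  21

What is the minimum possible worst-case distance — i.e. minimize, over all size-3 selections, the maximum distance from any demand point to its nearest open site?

19

Open {Site 1, Site 2, Site 4}.
  Farthest demand point is C2 at distance 19 (to Site 2); all others are ≤ 19.
With {Site 1, Site 2, Site 3} the worst case is 24.
With {Site 1, Site 3, Site 4} the worst case is 24.
No size-3 selection achieves below 19.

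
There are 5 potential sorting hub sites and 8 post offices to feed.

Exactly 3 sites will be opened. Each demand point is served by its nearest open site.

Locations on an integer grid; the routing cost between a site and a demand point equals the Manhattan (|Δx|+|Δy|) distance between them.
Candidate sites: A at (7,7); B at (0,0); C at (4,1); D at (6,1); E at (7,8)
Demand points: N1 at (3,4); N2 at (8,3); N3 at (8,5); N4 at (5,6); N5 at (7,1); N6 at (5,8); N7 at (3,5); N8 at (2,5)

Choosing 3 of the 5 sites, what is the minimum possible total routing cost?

29

Open {A, C, D}.
  N1→C 4, N2→D 4, N3→A 3, N4→A 3, N5→D 1, N6→A 3, N7→C 5, N8→C 6  ⇒ total 29.
Compare {C, D, E}: total 30.
Compare {A, C, E}: total 31.
No size-3 selection does better; minimum is 29.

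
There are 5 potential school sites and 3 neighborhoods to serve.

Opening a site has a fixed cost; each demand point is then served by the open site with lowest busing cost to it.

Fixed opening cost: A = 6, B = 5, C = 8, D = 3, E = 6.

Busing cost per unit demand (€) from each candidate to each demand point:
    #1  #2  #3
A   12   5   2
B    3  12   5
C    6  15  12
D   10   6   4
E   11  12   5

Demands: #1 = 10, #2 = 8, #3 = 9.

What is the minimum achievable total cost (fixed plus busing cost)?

Open {A, B}: assign each demand point to its cheapest open site.
  #1→B 10×3=30, #2→A 8×5=40, #3→A 9×2=18
  busing cost 88, fixed 11 → total 99.
Compare {A, B, D}: busing cost 88 + fixed 14 = 102.
Compare {A, B, E}: busing cost 88 + fixed 17 = 105.
Compare {A, B, C}: busing cost 88 + fixed 19 = 107.
All other subsets cost ≥ 102. Minimum total cost: 99.

99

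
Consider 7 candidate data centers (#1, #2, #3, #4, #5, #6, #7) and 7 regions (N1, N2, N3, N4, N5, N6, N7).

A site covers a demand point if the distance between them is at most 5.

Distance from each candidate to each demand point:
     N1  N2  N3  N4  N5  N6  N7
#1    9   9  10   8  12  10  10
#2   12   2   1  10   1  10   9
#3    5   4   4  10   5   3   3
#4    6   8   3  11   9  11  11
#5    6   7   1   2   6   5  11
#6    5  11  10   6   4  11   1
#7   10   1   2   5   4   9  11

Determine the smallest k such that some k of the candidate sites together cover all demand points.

2

Coverage sets (demand points within 5 of each site):
  #1: {}
  #2: {N2, N3, N5}
  #3: {N1, N2, N3, N5, N6, N7}
  #4: {N3}
  #5: {N3, N4, N6}
  #6: {N1, N5, N7}
  #7: {N2, N3, N4, N5}
No single site covers all 7 demand points.
But {#3, #5} covers everything, so the minimum is 2.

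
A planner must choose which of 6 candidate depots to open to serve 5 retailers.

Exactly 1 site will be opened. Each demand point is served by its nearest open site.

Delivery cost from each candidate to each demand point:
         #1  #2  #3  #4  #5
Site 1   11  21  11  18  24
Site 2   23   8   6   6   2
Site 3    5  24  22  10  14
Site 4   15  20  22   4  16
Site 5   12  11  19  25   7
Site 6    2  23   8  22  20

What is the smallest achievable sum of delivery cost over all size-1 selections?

45

Open {Site 2}.
  #1→Site 2 23, #2→Site 2 8, #3→Site 2 6, #4→Site 2 6, #5→Site 2 2  ⇒ total 45.
Compare {Site 5}: total 74.
Compare {Site 3}: total 75.
No size-1 selection does better; minimum is 45.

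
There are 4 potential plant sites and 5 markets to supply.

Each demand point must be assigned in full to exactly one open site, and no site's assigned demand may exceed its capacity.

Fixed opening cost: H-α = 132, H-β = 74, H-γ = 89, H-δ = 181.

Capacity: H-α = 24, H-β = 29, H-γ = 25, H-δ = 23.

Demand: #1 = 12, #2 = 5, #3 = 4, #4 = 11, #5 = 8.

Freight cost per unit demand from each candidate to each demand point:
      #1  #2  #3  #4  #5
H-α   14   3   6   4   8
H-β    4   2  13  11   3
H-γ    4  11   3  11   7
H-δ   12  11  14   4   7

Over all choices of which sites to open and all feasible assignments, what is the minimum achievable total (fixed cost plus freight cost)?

356

Open {H-α, H-β}; cheapest assignment that respects the capacities:
  H-α (cap 24, load 15): #3, #4 — cost 4×6 + 11×4 = 68
  H-β (cap 29, load 25): #1, #2, #5 — cost 12×4 + 5×2 + 8×3 = 82
  Shipping 150, fixed 206 → total 356.
  Any other capacity-feasible assignment to {H-α, H-β} ships for at least 150.
Compare {H-β, H-γ}: its best feasible assignment gives total 378.
Compare {H-α, H-γ}: its best feasible assignment gives total 396.
Every other set of open sites that can feasibly serve all demand totals ≥ 378 even under its best assignment. Minimum: 356.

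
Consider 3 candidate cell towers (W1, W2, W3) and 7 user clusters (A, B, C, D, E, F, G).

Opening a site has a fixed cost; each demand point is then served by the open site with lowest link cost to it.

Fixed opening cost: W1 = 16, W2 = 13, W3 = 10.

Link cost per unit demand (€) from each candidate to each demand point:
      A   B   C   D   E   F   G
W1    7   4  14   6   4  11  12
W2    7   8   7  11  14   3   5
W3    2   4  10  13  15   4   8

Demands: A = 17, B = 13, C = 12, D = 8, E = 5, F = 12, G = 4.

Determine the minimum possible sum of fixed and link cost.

Open {W1, W2, W3}: assign each demand point to its cheapest open site.
  A→W3 17×2=34, B→W1 13×4=52, C→W2 12×7=84, D→W1 8×6=48, E→W1 5×4=20, F→W2 12×3=36, G→W2 4×5=20
  link cost 294, fixed 39 → total 333.
Compare {W1, W3}: link cost 354 + fixed 26 = 380.
Compare {W2, W3}: link cost 384 + fixed 23 = 407.
Compare {W1, W2}: link cost 379 + fixed 29 = 408.
All other subsets cost ≥ 380. Minimum total cost: 333.

333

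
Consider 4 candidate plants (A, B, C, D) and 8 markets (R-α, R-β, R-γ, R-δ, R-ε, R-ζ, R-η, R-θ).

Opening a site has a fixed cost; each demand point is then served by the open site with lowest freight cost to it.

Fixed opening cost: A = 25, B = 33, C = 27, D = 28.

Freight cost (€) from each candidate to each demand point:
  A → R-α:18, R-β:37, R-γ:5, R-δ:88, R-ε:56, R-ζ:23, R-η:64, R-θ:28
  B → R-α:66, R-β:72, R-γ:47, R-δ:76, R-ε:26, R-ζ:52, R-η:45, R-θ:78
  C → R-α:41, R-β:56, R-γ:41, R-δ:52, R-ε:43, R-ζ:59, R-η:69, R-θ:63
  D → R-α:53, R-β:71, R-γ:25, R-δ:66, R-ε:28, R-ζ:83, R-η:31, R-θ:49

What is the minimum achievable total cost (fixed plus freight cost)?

Open {A, D}: assign each demand point to its cheapest open site.
  R-α→A 18, R-β→A 37, R-γ→A 5, R-δ→D 66, R-ε→D 28, R-ζ→A 23, R-η→D 31, R-θ→A 28
  freight cost 236, fixed 53 → total 289.
Compare {A, C, D}: freight cost 222 + fixed 80 = 302.
Compare {A, B}: freight cost 258 + fixed 58 = 316.
Compare {A, B, C}: freight cost 234 + fixed 85 = 319.
All other subsets cost ≥ 302. Minimum total cost: 289.

289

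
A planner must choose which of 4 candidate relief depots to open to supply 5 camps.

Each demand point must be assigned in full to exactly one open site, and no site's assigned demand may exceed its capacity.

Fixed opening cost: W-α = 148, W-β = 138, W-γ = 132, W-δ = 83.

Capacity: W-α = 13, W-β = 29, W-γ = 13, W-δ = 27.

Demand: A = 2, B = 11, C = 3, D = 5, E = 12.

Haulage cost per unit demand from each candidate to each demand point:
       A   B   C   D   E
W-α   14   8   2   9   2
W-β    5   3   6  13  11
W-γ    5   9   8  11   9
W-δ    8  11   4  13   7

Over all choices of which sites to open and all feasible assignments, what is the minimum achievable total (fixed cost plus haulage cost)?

Open {W-β, W-δ}; cheapest assignment that respects the capacities:
  W-β (cap 29, load 18): A, B, D — cost 2×5 + 11×3 + 5×13 = 108
  W-δ (cap 27, load 15): C, E — cost 3×4 + 12×7 = 96
  Shipping 204, fixed 221 → total 425.
  Any other capacity-feasible assignment to {W-β, W-δ} ships for at least 204.
Compare {W-α, W-β}: its best feasible assignment gives total 436.
Compare {W-α, W-δ}: its best feasible assignment gives total 469.
Every other set of open sites that can feasibly serve all demand totals ≥ 436 even under its best assignment. Minimum: 425.

425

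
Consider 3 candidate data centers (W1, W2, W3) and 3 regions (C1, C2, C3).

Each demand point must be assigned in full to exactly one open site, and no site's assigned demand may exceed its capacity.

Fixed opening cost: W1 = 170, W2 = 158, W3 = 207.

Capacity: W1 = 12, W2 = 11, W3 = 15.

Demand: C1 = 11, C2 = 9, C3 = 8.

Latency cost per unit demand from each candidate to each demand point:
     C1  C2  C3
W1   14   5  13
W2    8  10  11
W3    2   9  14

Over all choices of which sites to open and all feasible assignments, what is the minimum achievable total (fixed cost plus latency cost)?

Open {W1, W2, W3}; cheapest assignment that respects the capacities:
  W1 (cap 12, load 9): C2 — cost 9×5 = 45
  W2 (cap 11, load 8): C3 — cost 8×11 = 88
  W3 (cap 15, load 11): C1 — cost 11×2 = 22
  Shipping 155, fixed 535 → total 690.
  Any other capacity-feasible assignment to {W1, W2, W3} ships for at least 155.
Total demand is 28 and no other set of sites has combined capacity ≥ 28, so {W1, W2, W3} is the only feasible choice of open sites. Minimum: 690.

690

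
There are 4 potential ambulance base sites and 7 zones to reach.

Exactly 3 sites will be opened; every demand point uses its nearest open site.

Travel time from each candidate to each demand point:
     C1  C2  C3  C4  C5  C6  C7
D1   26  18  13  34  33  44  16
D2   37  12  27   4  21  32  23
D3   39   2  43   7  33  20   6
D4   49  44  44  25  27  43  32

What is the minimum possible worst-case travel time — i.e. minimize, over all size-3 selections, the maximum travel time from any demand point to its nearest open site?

Open {D1, D2, D3}.
  Farthest demand point is C1 at travel time 26 (to D1); all others are ≤ 26.
With {D1, D3, D4} the worst case is 27.
With {D1, D2, D4} the worst case is 32.
No size-3 selection achieves below 26.

26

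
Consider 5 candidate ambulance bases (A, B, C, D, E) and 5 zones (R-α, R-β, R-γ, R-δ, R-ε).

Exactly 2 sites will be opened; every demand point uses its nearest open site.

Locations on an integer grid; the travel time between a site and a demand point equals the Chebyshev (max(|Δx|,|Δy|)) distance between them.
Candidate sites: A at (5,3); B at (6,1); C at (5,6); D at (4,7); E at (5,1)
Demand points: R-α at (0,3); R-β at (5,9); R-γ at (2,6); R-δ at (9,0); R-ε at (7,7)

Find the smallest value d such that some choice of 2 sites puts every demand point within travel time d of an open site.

Open {A, D}.
  Farthest demand point is R-α at travel time 4 (to D); all others are ≤ 4.
With {B, D} the worst case is 4.
With {D, E} the worst case is 4.
No size-2 selection achieves below 4.

4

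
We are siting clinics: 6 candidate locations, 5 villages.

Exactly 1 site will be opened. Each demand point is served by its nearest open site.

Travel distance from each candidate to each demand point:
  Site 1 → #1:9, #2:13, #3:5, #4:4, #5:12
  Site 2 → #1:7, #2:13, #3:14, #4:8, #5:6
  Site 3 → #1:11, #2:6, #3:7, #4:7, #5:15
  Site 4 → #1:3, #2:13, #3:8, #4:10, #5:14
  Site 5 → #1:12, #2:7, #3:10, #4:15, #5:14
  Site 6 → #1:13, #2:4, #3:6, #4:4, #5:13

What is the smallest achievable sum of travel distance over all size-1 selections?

Open {Site 6}.
  #1→Site 6 13, #2→Site 6 4, #3→Site 6 6, #4→Site 6 4, #5→Site 6 13  ⇒ total 40.
Compare {Site 1}: total 43.
Compare {Site 3}: total 46.
No size-1 selection does better; minimum is 40.

40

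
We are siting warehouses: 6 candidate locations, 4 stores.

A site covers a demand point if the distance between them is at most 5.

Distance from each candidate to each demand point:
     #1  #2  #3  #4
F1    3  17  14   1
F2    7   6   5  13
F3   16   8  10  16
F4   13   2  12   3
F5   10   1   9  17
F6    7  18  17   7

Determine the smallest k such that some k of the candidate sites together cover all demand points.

3

Coverage sets (demand points within 5 of each site):
  F1: {#1, #4}
  F2: {#3}
  F3: {}
  F4: {#2, #4}
  F5: {#2}
  F6: {}
No 2 sites suffice: every size-2 union leaves at least one demand point uncovered.
But {F1, F2, F4} covers everything, so the minimum is 3.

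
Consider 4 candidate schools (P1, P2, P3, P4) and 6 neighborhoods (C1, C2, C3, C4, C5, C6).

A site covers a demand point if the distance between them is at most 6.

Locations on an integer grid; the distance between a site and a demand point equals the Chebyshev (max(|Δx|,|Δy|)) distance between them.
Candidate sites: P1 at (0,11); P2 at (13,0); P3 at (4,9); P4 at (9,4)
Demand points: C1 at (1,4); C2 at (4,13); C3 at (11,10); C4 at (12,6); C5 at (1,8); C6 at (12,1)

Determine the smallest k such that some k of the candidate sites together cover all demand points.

Coverage sets (demand points within 6 of each site):
  P1: {C2, C5}
  P2: {C4, C6}
  P3: {C1, C2, C5}
  P4: {C3, C4, C6}
No single site covers all 6 demand points.
But {P3, P4} covers everything, so the minimum is 2.

2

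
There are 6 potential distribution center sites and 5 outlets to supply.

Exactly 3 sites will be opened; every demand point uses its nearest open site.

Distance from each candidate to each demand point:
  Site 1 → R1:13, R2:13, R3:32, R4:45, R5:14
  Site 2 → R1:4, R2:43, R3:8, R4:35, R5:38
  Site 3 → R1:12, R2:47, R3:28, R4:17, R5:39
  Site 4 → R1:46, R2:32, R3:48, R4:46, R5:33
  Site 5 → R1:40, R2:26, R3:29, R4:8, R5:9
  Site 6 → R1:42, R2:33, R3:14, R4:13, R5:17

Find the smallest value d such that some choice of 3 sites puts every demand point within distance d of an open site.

13

Open {Site 1, Site 2, Site 5}.
  Farthest demand point is R2 at distance 13 (to Site 1); all others are ≤ 13.
With {Site 1, Site 2, Site 6} the worst case is 14.
With {Site 1, Site 3, Site 6} the worst case is 14.
No size-3 selection achieves below 13.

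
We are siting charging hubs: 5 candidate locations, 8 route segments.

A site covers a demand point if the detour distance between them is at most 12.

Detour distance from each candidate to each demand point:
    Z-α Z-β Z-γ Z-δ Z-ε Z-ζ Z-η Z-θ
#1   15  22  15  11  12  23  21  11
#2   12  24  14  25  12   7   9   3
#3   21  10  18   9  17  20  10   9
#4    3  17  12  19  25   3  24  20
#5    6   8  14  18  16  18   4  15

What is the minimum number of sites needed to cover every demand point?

Coverage sets (demand points within 12 of each site):
  #1: {Z-δ, Z-ε, Z-θ}
  #2: {Z-α, Z-ε, Z-ζ, Z-η, Z-θ}
  #3: {Z-β, Z-δ, Z-η, Z-θ}
  #4: {Z-α, Z-γ, Z-ζ}
  #5: {Z-α, Z-β, Z-η}
No 2 sites suffice: every size-2 union leaves at least one demand point uncovered.
But {#1, #3, #4} covers everything, so the minimum is 3.

3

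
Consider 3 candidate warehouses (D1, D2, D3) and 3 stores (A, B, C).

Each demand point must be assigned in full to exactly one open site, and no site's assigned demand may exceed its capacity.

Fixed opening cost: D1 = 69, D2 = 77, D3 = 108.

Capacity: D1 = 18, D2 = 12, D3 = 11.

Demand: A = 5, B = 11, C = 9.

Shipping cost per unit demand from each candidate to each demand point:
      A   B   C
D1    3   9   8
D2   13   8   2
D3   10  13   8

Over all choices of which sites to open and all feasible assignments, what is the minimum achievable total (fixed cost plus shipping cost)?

278

Open {D1, D2}; cheapest assignment that respects the capacities:
  D1 (cap 18, load 16): A, B — cost 5×3 + 11×9 = 114
  D2 (cap 12, load 9): C — cost 9×2 = 18
  Shipping 132, fixed 146 → total 278.
  Any other capacity-feasible assignment to {D1, D2} ships for at least 132.
Compare {D1, D3}: its best feasible assignment gives total 363.
Compare {D1, D2, D3}: its best feasible assignment gives total 386.
Every other set of open sites that can feasibly serve all demand totals ≥ 363 even under its best assignment. Minimum: 278.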